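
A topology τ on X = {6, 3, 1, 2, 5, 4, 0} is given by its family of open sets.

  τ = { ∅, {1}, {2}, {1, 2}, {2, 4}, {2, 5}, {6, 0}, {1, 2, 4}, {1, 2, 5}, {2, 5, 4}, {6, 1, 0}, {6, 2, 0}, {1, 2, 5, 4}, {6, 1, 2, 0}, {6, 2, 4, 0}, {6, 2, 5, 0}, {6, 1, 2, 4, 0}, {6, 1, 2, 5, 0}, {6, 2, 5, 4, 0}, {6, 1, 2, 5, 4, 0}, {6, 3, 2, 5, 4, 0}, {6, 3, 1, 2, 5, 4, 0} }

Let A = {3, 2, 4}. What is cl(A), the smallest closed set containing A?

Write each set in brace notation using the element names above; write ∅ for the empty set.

X∖A={6, 1, 5, 0}, int(X∖A)={6, 1, 0}, hence cl(A)={3, 2, 5, 4}

{3, 2, 5, 4}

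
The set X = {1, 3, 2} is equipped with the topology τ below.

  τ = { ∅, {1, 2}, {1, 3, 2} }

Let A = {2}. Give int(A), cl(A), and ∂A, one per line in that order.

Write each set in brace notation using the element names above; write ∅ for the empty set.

int(A) = ∅
cl(A)  = {1, 3, 2}
∂A     = {1, 3, 2}

opens ⊆ A: ∅; union → int = ∅
complement {1, 3}; its interior ∅; cl(A) = X∖∅ = {1, 3, 2}
boundary = {1, 3, 2} ∖ ∅ = {1, 3, 2}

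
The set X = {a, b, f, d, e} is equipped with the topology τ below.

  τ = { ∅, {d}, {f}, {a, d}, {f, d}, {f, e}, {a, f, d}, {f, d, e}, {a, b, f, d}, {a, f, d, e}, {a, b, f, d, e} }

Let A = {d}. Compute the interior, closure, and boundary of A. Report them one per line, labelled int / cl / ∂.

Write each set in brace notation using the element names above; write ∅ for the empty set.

open subsets of A: ∅, {d}; so int(A) = {d}
closure: X∖int(X∖A) = X∖{f, e} = {a, b, d}
∂A = {a, b, d} minus {d} = {a, b}

int(A) = {d}
cl(A)  = {a, b, d}
∂A     = {a, b}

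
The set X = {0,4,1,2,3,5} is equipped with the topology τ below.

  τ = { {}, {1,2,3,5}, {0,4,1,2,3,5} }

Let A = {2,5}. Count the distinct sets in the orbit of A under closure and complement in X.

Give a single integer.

4

X∖A={0,4,1,3}, int(X∖A)={}, hence cl(A)={0,4,1,2,3,5}
Orbit (k=closure, c=complement):
  1. A     = {2,5}
  2. kA    = {0,4,1,2,3,5}
  3. cA    = {0,4,1,3}
  4. ckA   = {}
(closed under both — stop)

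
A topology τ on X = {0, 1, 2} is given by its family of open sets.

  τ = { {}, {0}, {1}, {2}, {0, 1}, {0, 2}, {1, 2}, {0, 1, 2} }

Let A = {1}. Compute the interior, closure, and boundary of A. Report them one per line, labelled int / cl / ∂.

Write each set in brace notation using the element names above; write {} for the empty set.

int(A) = {1}
cl(A)  = {1}
∂A     = {}

U open, U⊆A: {}, {1}. int(A) = ⋃ = {1}
X∖A={0, 2}, int(X∖A)={0, 2}, hence cl(A)={1}
∂A: remove int from cl → {}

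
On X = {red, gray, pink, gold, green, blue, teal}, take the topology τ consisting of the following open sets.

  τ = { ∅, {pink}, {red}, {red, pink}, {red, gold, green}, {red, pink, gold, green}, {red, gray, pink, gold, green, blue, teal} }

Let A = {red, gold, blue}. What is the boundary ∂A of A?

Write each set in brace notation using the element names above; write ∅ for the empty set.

{gray, gold, green, blue, teal}

interior: largest open inside A is {red} (from ∅, {red})
cl via duality: int({gray, pink, green, teal}) = {pink}, so X∖{pink} = {red, gray, gold, green, blue, teal}
cl∖int = {gray, gold, green, blue, teal}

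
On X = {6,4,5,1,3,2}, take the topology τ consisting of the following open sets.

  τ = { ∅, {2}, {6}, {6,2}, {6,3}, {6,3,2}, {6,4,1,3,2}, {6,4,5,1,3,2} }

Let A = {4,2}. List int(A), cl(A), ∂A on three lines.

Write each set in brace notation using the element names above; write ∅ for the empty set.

interior: largest open inside A is {2} (from ∅, {2})
cl via duality: int({6,5,1,3}) = {6,3}, so X∖{6,3} = {4,5,1,2}
cl∖int = {4,5,1}

int(A) = {2}
cl(A)  = {4,5,1,2}
∂A     = {4,5,1}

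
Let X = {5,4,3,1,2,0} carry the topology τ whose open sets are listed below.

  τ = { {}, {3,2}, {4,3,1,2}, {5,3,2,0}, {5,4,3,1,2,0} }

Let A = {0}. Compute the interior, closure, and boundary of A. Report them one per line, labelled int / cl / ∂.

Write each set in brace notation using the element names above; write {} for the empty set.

open subsets of A: {}; so int(A) = {}
closure: X∖int(X∖A) = X∖{4,3,1,2} = {5,0}
∂A = {5,0} minus {} = {5,0}

int(A) = {}
cl(A)  = {5,0}
∂A     = {5,0}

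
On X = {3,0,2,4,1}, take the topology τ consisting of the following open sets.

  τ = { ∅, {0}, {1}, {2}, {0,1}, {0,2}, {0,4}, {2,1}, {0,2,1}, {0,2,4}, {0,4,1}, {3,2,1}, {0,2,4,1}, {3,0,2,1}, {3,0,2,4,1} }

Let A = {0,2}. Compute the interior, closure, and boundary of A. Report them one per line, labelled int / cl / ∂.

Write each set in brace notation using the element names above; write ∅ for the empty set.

int(A) = {0,2}
cl(A)  = {3,0,2,4}
∂A     = {3,4}

interior: largest open inside A is {0,2} (from ∅, {0}, {2}, {0,2})
cl via duality: int({3,4,1}) = {1}, so X∖{1} = {3,0,2,4}
cl∖int = {3,4}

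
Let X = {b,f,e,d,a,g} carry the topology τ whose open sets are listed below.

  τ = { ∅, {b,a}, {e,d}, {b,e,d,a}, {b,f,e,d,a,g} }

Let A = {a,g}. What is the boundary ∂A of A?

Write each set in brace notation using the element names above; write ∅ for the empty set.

{b,f,a,g}

opens ⊆ A: ∅; union → int = ∅
complement {b,f,e,d}; its interior {e,d}; cl(A) = X∖{e,d} = {b,f,a,g}
boundary = {b,f,a,g} ∖ ∅ = {b,f,a,g}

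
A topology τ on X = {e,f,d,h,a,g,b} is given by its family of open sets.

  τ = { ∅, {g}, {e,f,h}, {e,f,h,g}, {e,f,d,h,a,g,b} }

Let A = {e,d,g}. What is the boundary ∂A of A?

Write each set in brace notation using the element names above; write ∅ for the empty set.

open subsets of A: ∅, {g}; so int(A) = {g}
closure: X∖int(X∖A) = X∖∅ = {e,f,d,h,a,g,b}
∂A = {e,f,d,h,a,g,b} minus {g} = {e,f,d,h,a,b}

{e,f,d,h,a,b}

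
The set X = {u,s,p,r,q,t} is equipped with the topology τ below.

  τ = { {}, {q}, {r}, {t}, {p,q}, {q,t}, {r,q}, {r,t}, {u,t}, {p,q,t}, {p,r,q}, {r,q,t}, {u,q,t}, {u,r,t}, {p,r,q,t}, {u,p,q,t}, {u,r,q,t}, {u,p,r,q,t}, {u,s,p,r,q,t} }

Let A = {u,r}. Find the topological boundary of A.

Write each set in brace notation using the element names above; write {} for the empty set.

opens ⊆ A: {}, {r}; union → int = {r}
complement {s,p,q,t}; its interior {p,q,t}; cl(A) = X∖{p,q,t} = {u,s,r}
boundary = {u,s,r} ∖ {r} = {u,s}

{u,s}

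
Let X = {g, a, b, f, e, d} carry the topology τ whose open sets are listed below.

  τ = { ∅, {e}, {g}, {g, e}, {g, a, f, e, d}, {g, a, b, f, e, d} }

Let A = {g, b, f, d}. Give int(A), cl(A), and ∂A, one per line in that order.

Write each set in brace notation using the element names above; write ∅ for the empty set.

int(A) = {g}
cl(A)  = {g, a, b, f, d}
∂A     = {a, b, f, d}

interior: largest open inside A is {g} (from ∅, {g})
cl via duality: int({a, e}) = {e}, so X∖{e} = {g, a, b, f, d}
cl∖int = {a, b, f, d}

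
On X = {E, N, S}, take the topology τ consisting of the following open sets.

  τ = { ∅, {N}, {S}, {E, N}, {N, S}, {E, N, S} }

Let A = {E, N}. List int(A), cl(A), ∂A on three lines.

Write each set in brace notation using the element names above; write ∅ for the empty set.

interior: largest open inside A is {E, N} (from ∅, {N}, {E, N})
cl via duality: int({S}) = {S}, so X∖{S} = {E, N}
cl∖int = ∅

int(A) = {E, N}
cl(A)  = {E, N}
∂A     = ∅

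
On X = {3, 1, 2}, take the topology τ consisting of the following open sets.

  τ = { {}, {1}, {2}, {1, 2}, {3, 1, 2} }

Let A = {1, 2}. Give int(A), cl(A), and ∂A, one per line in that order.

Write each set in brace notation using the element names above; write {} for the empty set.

int(A) = {1, 2}
cl(A)  = {3, 1, 2}
∂A     = {3}

U open, U⊆A: {}, {2}, {1}, {1, 2}. int(A) = ⋃ = {1, 2}
X∖A={3}, int(X∖A)={}, hence cl(A)={3, 1, 2}
∂A: remove int from cl → {3}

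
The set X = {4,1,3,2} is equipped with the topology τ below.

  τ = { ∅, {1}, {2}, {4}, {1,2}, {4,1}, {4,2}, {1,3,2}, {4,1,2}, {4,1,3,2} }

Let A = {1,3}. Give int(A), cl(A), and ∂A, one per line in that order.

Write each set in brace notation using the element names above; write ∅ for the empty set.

open subsets of A: ∅, {1}; so int(A) = {1}
closure: X∖int(X∖A) = X∖{4,2} = {1,3}
∂A = {1,3} minus {1} = {3}

int(A) = {1}
cl(A)  = {1,3}
∂A     = {3}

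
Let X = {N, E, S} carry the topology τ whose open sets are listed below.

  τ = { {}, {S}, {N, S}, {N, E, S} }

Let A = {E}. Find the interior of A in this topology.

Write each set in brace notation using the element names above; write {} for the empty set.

U open, U⊆A: {}. int(A) = ⋃ = {}

{}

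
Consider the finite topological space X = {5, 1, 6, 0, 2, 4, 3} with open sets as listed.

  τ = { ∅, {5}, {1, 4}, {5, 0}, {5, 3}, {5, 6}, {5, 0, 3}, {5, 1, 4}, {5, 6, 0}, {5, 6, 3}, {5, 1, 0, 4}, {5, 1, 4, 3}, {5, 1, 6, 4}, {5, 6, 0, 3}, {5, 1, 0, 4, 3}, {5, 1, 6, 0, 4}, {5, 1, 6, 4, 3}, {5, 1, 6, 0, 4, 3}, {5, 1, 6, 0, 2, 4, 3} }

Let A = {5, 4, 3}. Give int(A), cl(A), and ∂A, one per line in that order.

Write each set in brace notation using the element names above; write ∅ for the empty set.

U open, U⊆A: ∅, {5}, {5, 3}. int(A) = ⋃ = {5, 3}
X∖A={1, 6, 0, 2}, int(X∖A)=∅, hence cl(A)={5, 1, 6, 0, 2, 4, 3}
∂A: remove int from cl → {1, 6, 0, 2, 4}

int(A) = {5, 3}
cl(A)  = {5, 1, 6, 0, 2, 4, 3}
∂A     = {1, 6, 0, 2, 4}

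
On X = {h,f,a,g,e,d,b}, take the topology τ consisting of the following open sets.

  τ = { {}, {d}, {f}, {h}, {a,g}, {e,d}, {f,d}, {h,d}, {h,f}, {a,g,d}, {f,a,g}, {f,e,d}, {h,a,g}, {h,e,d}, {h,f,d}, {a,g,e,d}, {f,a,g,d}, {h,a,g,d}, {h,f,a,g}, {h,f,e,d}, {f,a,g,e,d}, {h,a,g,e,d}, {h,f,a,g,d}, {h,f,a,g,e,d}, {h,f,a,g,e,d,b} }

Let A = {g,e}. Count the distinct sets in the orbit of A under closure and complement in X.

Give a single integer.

closure: X∖int(X∖A) = X∖{h,f,d} = {a,g,e,b}
Let k=closure and c=complement:
  1. A     = {g,e}
  2. kA    = {a,g,e,b}
  3. cA    = {h,f,a,d,b}
  4. ckA   = {h,f,d}
  5. kcA   = {h,f,a,g,e,d,b}
  6. kckA  = {h,f,e,d,b}
  7. ckcA  = {}
  8. ckckA = {a,g}
  9. kckckA = {a,g,b}
  10. ckckckA = {h,f,e,d}
— saturated at 10

10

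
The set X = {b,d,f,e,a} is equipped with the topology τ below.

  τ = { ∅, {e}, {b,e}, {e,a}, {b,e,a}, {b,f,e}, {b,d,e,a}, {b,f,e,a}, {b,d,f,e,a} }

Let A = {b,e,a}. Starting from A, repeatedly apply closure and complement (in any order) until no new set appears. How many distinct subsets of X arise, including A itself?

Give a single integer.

4

X∖A={d,f}, int(X∖A)=∅, hence cl(A)={b,d,f,e,a}
Orbit (k=closure, c=complement):
  1. A     = {b,e,a}
  2. kA    = {b,d,f,e,a}
  3. cA    = {d,f}
  4. ckA   = ∅
(closed under both — stop)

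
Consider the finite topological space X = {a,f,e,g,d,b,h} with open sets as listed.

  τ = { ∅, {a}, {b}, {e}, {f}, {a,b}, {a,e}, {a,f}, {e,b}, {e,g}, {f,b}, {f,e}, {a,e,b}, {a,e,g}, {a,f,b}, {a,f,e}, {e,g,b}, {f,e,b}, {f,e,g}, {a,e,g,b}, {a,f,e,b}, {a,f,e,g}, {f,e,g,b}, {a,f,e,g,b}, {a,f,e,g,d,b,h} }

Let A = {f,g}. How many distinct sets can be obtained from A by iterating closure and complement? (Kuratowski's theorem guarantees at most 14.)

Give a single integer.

X∖A={a,e,d,b,h}, int(X∖A)={a,e,b}, hence cl(A)={f,g,d,h}
Orbit (k=closure, c=complement):
  1. A     = {f,g}
  2. kA    = {f,g,d,h}
  3. cA    = {a,e,d,b,h}
  4. ckA   = {a,e,b}
  5. kcA   = {a,e,g,d,b,h}
  6. ckcA  = {f}
  7. kckcA = {f,d,h}
  8. ckckcA = {a,e,g,b}
(closed under both — stop)

8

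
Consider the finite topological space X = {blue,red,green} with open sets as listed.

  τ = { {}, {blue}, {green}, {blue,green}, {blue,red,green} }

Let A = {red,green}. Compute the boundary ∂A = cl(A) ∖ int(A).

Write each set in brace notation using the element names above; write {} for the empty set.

{red}

interior: largest open inside A is {green} (from {}, {green})
cl via duality: int({blue}) = {blue}, so X∖{blue} = {red,green}
cl∖int = {red}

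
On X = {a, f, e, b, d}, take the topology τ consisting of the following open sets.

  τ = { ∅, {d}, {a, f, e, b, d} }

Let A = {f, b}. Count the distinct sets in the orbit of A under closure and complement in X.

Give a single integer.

6

X∖A={a, e, d}, int(X∖A)={d}, hence cl(A)={a, f, e, b}
Orbit (k=closure, c=complement):
  1. A     = {f, b}
  2. kA    = {a, f, e, b}
  3. cA    = {a, e, d}
  4. ckA   = {d}
  5. kcA   = {a, f, e, b, d}
  6. ckcA  = ∅
(closed under both — stop)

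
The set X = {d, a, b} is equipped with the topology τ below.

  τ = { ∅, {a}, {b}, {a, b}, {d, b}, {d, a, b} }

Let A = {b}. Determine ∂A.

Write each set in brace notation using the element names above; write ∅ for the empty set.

{d}

open subsets of A: ∅, {b}; so int(A) = {b}
closure: X∖int(X∖A) = X∖{a} = {d, b}
∂A = {d, b} minus {b} = {d}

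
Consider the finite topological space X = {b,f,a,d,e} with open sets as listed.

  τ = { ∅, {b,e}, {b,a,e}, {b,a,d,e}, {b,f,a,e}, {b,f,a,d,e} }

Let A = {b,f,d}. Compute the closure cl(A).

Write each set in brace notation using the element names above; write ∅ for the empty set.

{b,f,a,d,e}

complement {a,e}; its interior ∅; cl(A) = X∖∅ = {b,f,a,d,e}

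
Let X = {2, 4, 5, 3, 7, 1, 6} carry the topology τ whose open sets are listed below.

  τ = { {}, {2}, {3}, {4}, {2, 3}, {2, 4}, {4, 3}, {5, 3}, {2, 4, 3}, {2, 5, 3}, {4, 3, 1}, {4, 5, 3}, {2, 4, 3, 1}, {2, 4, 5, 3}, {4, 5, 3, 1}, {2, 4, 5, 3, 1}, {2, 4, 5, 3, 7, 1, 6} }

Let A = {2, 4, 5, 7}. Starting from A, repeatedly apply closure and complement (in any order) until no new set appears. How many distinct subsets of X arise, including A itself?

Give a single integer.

complement {3, 1, 6}; its interior {3}; cl(A) = X∖{3} = {2, 4, 5, 7, 1, 6}
With k = closure, c = complement:
  1. A     = {2, 4, 5, 7}
  2. kA    = {2, 4, 5, 7, 1, 6}
  3. cA    = {3, 1, 6}
  4. ckA   = {3}
  5. kcA   = {5, 3, 7, 1, 6}
  6. ckcA  = {2, 4}
  7. kckcA = {2, 4, 7, 1, 6}
  8. ckckcA = {5, 3}
k, c of each give nothing new

8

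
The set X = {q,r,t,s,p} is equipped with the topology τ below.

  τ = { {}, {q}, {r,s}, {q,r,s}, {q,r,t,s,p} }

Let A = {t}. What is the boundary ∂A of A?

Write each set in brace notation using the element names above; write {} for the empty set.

{t,p}

U open, U⊆A: {}. int(A) = ⋃ = {}
X∖A={q,r,s,p}, int(X∖A)={q,r,s}, hence cl(A)={t,p}
∂A: remove int from cl → {t,p}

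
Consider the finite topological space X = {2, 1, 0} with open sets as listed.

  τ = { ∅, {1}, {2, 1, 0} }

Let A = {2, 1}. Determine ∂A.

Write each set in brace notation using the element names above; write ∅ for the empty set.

U open, U⊆A: ∅, {1}. int(A) = ⋃ = {1}
X∖A={0}, int(X∖A)=∅, hence cl(A)={2, 1, 0}
∂A: remove int from cl → {2, 0}

{2, 0}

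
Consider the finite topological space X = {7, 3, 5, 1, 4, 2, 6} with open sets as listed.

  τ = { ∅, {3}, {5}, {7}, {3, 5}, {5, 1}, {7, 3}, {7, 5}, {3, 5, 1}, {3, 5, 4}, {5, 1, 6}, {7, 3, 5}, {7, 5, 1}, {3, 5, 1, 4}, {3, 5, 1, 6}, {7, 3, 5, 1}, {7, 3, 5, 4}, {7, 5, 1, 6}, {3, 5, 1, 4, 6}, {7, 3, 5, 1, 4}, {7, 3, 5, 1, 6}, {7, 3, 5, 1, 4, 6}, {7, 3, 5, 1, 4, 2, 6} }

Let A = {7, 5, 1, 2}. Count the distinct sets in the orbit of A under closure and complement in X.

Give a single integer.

8

complement {3, 4, 6}; its interior {3}; cl(A) = X∖{3} = {7, 5, 1, 4, 2, 6}
With k = closure, c = complement:
  1. A     = {7, 5, 1, 2}
  2. kA    = {7, 5, 1, 4, 2, 6}
  3. cA    = {3, 4, 6}
  4. ckA   = {3}
  5. kcA   = {3, 4, 2, 6}
  6. kckA  = {3, 4, 2}
  7. ckcA  = {7, 5, 1}
  8. ckckA = {7, 5, 1, 6}
k, c of each give nothing new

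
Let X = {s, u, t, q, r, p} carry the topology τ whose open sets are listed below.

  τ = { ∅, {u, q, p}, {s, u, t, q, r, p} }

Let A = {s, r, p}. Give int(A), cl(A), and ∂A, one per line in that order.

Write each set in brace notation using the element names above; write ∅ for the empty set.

open subsets of A: ∅; so int(A) = ∅
closure: X∖int(X∖A) = X∖∅ = {s, u, t, q, r, p}
∂A = {s, u, t, q, r, p} minus ∅ = {s, u, t, q, r, p}

int(A) = ∅
cl(A)  = {s, u, t, q, r, p}
∂A     = {s, u, t, q, r, p}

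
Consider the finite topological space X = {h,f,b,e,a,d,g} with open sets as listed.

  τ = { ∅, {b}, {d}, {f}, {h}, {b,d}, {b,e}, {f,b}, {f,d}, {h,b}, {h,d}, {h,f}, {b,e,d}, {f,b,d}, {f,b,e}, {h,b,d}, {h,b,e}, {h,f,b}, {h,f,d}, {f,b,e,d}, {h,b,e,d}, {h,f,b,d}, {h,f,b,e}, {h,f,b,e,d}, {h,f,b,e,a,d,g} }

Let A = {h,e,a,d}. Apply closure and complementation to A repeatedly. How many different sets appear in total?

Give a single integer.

X∖A={f,b,g}, int(X∖A)={f,b}, hence cl(A)={h,e,a,d,g}
Orbit (k=closure, c=complement):
  1. A     = {h,e,a,d}
  2. kA    = {h,e,a,d,g}
  3. cA    = {f,b,g}
  4. ckA   = {f,b}
  5. kcA   = {f,b,e,a,g}
  6. ckcA  = {h,d}
  7. kckcA = {h,a,d,g}
  8. ckckcA = {f,b,e}
(closed under both — stop)

8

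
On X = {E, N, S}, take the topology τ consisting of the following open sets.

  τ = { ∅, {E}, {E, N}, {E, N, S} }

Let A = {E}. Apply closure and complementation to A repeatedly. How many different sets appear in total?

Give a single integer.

complement {N, S}; its interior ∅; cl(A) = X∖∅ = {E, N, S}
With k = closure, c = complement:
  1. A     = {E}
  2. kA    = {E, N, S}
  3. cA    = {N, S}
  4. ckA   = ∅
k, c of each give nothing new

4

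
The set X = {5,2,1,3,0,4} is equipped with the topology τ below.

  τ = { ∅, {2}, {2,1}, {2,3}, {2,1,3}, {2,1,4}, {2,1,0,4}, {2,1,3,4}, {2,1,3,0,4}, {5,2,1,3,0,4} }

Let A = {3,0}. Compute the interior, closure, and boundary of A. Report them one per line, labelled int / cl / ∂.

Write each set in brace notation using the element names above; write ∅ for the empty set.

U open, U⊆A: ∅. int(A) = ⋃ = ∅
X∖A={5,2,1,4}, int(X∖A)={2,1,4}, hence cl(A)={5,3,0}
∂A: remove int from cl → {5,3,0}

int(A) = ∅
cl(A)  = {5,3,0}
∂A     = {5,3,0}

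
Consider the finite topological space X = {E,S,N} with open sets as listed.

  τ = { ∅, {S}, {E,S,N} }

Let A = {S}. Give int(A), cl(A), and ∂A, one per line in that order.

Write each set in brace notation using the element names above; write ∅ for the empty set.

opens ⊆ A: ∅, {S}; union → int = {S}
complement {E,N}; its interior ∅; cl(A) = X∖∅ = {E,S,N}
boundary = {E,S,N} ∖ {S} = {E,N}

int(A) = {S}
cl(A)  = {E,S,N}
∂A     = {E,N}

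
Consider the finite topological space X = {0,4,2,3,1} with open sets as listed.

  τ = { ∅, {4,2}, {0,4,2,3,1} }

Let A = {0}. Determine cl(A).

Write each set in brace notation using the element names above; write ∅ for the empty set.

{0,3,1}

cl via duality: int({4,2,3,1}) = {4,2}, so X∖{4,2} = {0,3,1}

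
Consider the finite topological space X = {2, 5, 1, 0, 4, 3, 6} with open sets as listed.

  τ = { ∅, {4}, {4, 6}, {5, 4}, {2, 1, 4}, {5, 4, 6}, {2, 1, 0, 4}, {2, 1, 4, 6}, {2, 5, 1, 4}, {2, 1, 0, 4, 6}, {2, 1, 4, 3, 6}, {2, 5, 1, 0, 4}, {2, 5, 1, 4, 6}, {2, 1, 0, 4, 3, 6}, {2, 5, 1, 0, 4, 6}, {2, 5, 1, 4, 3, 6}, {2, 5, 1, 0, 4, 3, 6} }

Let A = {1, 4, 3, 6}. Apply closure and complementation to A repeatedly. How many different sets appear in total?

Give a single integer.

6

closure: X∖int(X∖A) = X∖∅ = {2, 5, 1, 0, 4, 3, 6}
Let k=closure and c=complement:
  1. A     = {1, 4, 3, 6}
  2. kA    = {2, 5, 1, 0, 4, 3, 6}
  3. cA    = {2, 5, 0}
  4. ckA   = ∅
  5. kcA   = {2, 5, 1, 0, 3}
  6. ckcA  = {4, 6}
— saturated at 6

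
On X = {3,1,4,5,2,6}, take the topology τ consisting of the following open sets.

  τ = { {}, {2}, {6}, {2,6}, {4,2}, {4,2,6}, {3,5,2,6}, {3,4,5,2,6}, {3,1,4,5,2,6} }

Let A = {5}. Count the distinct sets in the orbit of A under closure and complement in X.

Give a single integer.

cl via duality: int({3,1,4,2,6}) = {4,2,6}, so X∖{4,2,6} = {3,1,5}
Write k for closure, c for complement:
  1. A     = {5}
  2. kA    = {3,1,5}
  3. cA    = {3,1,4,2,6}
  4. ckA   = {4,2,6}
  5. kcA   = {3,1,4,5,2,6}
  6. ckcA  = {}
applying k or c yields no new set

6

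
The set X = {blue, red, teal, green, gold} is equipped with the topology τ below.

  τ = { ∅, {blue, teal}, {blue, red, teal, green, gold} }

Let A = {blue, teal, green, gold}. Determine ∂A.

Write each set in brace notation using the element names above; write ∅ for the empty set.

open subsets of A: ∅, {blue, teal}; so int(A) = {blue, teal}
closure: X∖int(X∖A) = X∖∅ = {blue, red, teal, green, gold}
∂A = {blue, red, teal, green, gold} minus {blue, teal} = {red, green, gold}

{red, green, gold}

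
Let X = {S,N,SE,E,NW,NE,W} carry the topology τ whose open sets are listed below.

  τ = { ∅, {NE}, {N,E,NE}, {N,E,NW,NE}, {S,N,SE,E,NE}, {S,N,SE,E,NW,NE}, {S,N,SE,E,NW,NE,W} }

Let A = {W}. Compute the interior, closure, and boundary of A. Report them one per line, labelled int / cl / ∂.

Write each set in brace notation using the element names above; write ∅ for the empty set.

U open, U⊆A: ∅. int(A) = ⋃ = ∅
X∖A={S,N,SE,E,NW,NE}, int(X∖A)={S,N,SE,E,NW,NE}, hence cl(A)={W}
∂A: remove int from cl → {W}

int(A) = ∅
cl(A)  = {W}
∂A     = {W}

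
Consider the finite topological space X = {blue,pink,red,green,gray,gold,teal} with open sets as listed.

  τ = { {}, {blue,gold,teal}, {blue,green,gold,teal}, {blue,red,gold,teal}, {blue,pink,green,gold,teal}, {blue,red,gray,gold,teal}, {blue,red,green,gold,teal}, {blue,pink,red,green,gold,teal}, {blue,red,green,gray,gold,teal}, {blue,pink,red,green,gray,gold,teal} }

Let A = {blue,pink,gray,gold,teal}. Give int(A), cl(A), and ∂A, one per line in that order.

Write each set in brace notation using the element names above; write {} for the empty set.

open subsets of A: {}, {blue,gold,teal}; so int(A) = {blue,gold,teal}
closure: X∖int(X∖A) = X∖{} = {blue,pink,red,green,gray,gold,teal}
∂A = {blue,pink,red,green,gray,gold,teal} minus {blue,gold,teal} = {pink,red,green,gray}

int(A) = {blue,gold,teal}
cl(A)  = {blue,pink,red,green,gray,gold,teal}
∂A     = {pink,red,green,gray}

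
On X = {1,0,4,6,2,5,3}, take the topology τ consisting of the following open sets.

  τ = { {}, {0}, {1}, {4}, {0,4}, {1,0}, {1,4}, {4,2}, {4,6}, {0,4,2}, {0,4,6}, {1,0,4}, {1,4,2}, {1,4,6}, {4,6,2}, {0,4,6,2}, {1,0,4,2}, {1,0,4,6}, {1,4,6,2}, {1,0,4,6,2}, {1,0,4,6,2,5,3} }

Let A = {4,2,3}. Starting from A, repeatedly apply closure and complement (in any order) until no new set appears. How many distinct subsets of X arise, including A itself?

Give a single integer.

8

cl via duality: int({1,0,6,5}) = {1,0}, so X∖{1,0} = {4,6,2,5,3}
Write k for closure, c for complement:
  1. A     = {4,2,3}
  2. kA    = {4,6,2,5,3}
  3. cA    = {1,0,6,5}
  4. ckA   = {1,0}
  5. kcA   = {1,0,6,5,3}
  6. kckA  = {1,0,5,3}
  7. ckcA  = {4,2}
  8. ckckA = {4,6,2}
applying k or c yields no new set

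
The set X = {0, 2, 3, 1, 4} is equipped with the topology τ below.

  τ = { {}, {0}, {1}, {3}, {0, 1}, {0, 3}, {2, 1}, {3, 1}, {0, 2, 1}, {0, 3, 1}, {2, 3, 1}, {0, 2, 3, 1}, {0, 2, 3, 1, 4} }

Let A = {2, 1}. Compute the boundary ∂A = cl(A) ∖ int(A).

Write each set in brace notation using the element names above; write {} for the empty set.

interior: largest open inside A is {2, 1} (from {}, {1}, {2, 1})
cl via duality: int({0, 3, 4}) = {0, 3}, so X∖{0, 3} = {2, 1, 4}
cl∖int = {4}

{4}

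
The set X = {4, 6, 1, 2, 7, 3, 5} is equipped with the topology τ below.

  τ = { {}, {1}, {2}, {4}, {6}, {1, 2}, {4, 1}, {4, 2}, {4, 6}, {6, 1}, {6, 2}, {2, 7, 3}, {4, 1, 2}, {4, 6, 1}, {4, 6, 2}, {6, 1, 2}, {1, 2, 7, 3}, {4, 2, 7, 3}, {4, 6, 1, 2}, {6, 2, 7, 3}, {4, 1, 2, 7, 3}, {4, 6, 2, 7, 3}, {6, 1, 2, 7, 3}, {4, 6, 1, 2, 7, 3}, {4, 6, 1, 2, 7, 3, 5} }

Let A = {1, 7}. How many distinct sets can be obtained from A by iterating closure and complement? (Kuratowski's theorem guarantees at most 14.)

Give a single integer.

8

X∖A={4, 6, 2, 3, 5}, int(X∖A)={4, 6, 2}, hence cl(A)={1, 7, 3, 5}
Orbit (k=closure, c=complement):
  1. A     = {1, 7}
  2. kA    = {1, 7, 3, 5}
  3. cA    = {4, 6, 2, 3, 5}
  4. ckA   = {4, 6, 2}
  5. kcA   = {4, 6, 2, 7, 3, 5}
  6. ckcA  = {1}
  7. kckcA = {1, 5}
  8. ckckcA = {4, 6, 2, 7, 3}
(closed under both — stop)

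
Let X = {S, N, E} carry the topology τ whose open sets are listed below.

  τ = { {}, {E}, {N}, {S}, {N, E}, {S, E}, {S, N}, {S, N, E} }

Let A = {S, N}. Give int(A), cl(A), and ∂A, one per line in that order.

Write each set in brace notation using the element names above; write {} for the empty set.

int(A) = {S, N}
cl(A)  = {S, N}
∂A     = {}

opens ⊆ A: {}, {S}, {N}, {S, N}; union → int = {S, N}
complement {E}; its interior {E}; cl(A) = X∖{E} = {S, N}
boundary = {S, N} ∖ {S, N} = {}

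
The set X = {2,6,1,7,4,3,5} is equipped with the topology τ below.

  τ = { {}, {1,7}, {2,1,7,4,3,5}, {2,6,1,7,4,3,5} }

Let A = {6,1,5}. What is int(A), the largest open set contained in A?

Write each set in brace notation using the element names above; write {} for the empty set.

U open, U⊆A: {}. int(A) = ⋃ = {}

{}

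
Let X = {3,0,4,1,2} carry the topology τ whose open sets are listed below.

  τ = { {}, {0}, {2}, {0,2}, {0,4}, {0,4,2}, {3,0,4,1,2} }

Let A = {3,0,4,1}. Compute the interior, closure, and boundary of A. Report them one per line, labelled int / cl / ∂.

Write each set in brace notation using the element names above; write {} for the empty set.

int(A) = {0,4}
cl(A)  = {3,0,4,1}
∂A     = {3,1}

U open, U⊆A: {}, {0}, {0,4}. int(A) = ⋃ = {0,4}
X∖A={2}, int(X∖A)={2}, hence cl(A)={3,0,4,1}
∂A: remove int from cl → {3,1}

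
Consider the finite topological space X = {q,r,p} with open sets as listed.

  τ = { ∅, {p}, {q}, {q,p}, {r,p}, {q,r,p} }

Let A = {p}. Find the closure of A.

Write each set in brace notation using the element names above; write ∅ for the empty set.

{r,p}

closure: X∖int(X∖A) = X∖{q} = {r,p}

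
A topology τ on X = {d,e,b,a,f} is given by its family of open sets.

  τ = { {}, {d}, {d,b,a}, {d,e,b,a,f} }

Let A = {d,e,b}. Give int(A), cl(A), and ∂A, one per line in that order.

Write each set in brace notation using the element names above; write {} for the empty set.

U open, U⊆A: {}, {d}. int(A) = ⋃ = {d}
X∖A={a,f}, int(X∖A)={}, hence cl(A)={d,e,b,a,f}
∂A: remove int from cl → {e,b,a,f}

int(A) = {d}
cl(A)  = {d,e,b,a,f}
∂A     = {e,b,a,f}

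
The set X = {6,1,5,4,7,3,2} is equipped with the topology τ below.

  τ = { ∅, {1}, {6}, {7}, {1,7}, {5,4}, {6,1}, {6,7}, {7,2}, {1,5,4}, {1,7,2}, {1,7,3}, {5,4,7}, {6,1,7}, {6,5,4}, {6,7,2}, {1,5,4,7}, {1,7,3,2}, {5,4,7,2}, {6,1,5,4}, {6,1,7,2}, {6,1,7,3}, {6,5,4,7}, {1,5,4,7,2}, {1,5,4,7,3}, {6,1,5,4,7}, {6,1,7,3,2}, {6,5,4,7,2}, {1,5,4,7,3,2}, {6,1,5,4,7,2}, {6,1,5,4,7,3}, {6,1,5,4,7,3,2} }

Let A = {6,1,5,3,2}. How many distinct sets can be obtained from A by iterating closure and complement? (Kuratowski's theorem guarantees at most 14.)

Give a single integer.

12

X∖A={4,7}, int(X∖A)={7}, hence cl(A)={6,1,5,4,3,2}
Orbit (k=closure, c=complement):
  1. A     = {6,1,5,3,2}
  2. kA    = {6,1,5,4,3,2}
  3. cA    = {4,7}
  4. ckA   = {7}
  5. kcA   = {5,4,7,3,2}
  6. kckA  = {7,3,2}
  7. ckcA  = {6,1}
  8. ckckA = {6,1,5,4}
  9. kckcA = {6,1,3}
  10. kckckA = {6,1,5,4,3}
  11. ckckcA = {5,4,7,2}
  12. ckckckA = {7,2}
(closed under both — stop)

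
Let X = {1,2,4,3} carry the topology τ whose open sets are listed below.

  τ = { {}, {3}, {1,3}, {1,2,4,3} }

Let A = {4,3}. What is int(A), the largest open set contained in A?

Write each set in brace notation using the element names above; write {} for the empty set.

open subsets of A: {}, {3}; so int(A) = {3}

{3}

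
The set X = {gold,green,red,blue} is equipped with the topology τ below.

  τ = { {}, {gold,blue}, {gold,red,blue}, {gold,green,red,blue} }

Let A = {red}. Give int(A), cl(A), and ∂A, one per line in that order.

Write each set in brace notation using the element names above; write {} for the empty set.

int(A) = {}
cl(A)  = {green,red}
∂A     = {green,red}

U open, U⊆A: {}. int(A) = ⋃ = {}
X∖A={gold,green,blue}, int(X∖A)={gold,blue}, hence cl(A)={green,red}
∂A: remove int from cl → {green,red}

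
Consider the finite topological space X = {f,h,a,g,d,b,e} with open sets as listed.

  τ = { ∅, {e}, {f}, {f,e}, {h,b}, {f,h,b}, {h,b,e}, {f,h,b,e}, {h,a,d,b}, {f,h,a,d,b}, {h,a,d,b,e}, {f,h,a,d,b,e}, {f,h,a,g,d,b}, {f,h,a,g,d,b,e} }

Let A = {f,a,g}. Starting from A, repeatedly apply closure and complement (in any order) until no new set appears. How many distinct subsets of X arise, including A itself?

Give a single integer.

8

cl via duality: int({h,d,b,e}) = {h,b,e}, so X∖{h,b,e} = {f,a,g,d}
Write k for closure, c for complement:
  1. A     = {f,a,g}
  2. kA    = {f,a,g,d}
  3. cA    = {h,d,b,e}
  4. ckA   = {h,b,e}
  5. kcA   = {h,a,g,d,b,e}
  6. ckcA  = {f}
  7. kckcA = {f,g}
  8. ckckcA = {h,a,d,b,e}
applying k or c yields no new set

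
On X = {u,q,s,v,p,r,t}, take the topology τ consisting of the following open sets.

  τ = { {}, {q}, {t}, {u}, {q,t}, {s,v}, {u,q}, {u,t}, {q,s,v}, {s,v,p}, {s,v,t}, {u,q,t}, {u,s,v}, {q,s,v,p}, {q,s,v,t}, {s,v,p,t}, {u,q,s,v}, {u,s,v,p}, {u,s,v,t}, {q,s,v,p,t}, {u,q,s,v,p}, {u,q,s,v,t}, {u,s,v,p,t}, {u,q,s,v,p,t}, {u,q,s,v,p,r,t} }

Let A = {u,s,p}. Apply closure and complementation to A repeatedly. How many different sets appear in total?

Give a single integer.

10

X∖A={q,v,r,t}, int(X∖A)={q,t}, hence cl(A)={u,s,v,p,r}
Orbit (k=closure, c=complement):
  1. A     = {u,s,p}
  2. kA    = {u,s,v,p,r}
  3. cA    = {q,v,r,t}
  4. ckA   = {q,t}
  5. kcA   = {q,s,v,p,r,t}
  6. kckA  = {q,r,t}
  7. ckcA  = {u}
  8. ckckA = {u,s,v,p}
  9. kckcA = {u,r}
  10. ckckcA = {q,s,v,p,t}
(closed under both — stop)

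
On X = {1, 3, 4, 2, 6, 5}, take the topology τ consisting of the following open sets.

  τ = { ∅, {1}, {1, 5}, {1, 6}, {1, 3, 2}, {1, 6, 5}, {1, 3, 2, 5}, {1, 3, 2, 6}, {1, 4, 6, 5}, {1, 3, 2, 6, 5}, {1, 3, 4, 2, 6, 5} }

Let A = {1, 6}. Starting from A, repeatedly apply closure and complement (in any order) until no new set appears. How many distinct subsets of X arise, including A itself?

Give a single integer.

cl via duality: int({3, 4, 2, 5}) = ∅, so X∖∅ = {1, 3, 4, 2, 6, 5}
Write k for closure, c for complement:
  1. A     = {1, 6}
  2. kA    = {1, 3, 4, 2, 6, 5}
  3. cA    = {3, 4, 2, 5}
  4. ckA   = ∅
applying k or c yields no new set

4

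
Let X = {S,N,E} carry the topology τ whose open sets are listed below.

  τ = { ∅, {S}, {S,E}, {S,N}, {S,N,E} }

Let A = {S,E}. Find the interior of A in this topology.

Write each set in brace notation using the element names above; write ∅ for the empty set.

{S,E}

U open, U⊆A: ∅, {S}, {S,E}. int(A) = ⋃ = {S,E}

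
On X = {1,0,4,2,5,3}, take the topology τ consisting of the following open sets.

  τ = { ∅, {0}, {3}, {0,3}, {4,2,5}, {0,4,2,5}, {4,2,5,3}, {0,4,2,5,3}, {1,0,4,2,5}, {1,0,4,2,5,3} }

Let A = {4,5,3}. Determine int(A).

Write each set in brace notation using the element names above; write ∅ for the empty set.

interior: largest open inside A is {3} (from ∅, {3})

{3}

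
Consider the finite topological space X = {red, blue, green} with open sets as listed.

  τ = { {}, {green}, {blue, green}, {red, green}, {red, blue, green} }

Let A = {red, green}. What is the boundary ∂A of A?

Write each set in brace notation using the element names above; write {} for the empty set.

open subsets of A: {}, {green}, {red, green}; so int(A) = {red, green}
closure: X∖int(X∖A) = X∖{} = {red, blue, green}
∂A = {red, blue, green} minus {red, green} = {blue}

{blue}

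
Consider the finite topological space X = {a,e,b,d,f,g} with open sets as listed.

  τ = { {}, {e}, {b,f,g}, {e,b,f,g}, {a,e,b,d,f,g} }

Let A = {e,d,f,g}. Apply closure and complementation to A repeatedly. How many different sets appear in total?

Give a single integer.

X∖A={a,b}, int(X∖A)={}, hence cl(A)={a,e,b,d,f,g}
Orbit (k=closure, c=complement):
  1. A     = {e,d,f,g}
  2. kA    = {a,e,b,d,f,g}
  3. cA    = {a,b}
  4. ckA   = {}
  5. kcA   = {a,b,d,f,g}
  6. ckcA  = {e}
  7. kckcA = {a,e,d}
  8. ckckcA = {b,f,g}
(closed under both — stop)

8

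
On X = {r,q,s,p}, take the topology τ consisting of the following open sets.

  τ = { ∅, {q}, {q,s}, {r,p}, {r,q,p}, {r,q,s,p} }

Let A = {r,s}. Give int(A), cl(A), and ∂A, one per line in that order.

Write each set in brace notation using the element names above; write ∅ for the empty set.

int(A) = ∅
cl(A)  = {r,s,p}
∂A     = {r,s,p}

interior: largest open inside A is ∅ (from ∅)
cl via duality: int({q,p}) = {q}, so X∖{q} = {r,s,p}
cl∖int = {r,s,p}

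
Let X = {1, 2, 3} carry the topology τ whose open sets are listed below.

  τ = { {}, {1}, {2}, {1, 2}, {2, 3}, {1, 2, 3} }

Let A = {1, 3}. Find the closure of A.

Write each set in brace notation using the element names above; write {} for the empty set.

{1, 3}

X∖A={2}, int(X∖A)={2}, hence cl(A)={1, 3}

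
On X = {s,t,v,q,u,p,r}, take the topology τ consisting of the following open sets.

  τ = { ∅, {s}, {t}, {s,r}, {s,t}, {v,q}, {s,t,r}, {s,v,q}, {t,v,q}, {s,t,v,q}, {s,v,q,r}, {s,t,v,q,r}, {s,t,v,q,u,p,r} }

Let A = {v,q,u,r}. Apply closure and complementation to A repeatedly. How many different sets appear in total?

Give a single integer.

closure: X∖int(X∖A) = X∖{s,t} = {v,q,u,p,r}
Let k=closure and c=complement:
  1. A     = {v,q,u,r}
  2. kA    = {v,q,u,p,r}
  3. cA    = {s,t,p}
  4. ckA   = {s,t}
  5. kcA   = {s,t,u,p,r}
  6. ckcA  = {v,q}
  7. kckcA = {v,q,u,p}
  8. ckckcA = {s,t,r}
— saturated at 8

8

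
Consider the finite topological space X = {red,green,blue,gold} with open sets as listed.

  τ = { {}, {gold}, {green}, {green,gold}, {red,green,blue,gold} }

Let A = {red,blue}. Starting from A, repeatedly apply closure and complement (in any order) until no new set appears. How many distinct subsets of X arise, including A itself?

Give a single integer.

complement {green,gold}; its interior {green,gold}; cl(A) = X∖{green,gold} = {red,blue}
With k = closure, c = complement:
  1. A     = {red,blue}
  2. cA    = {green,gold}
  3. kcA   = {red,green,blue,gold}
  4. ckcA  = {}
k, c of each give nothing new

4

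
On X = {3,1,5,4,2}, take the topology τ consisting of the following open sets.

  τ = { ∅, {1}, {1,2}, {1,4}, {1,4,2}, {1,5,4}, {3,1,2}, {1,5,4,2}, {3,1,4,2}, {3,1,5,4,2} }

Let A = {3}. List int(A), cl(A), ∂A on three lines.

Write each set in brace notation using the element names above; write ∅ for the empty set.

int(A) = ∅
cl(A)  = {3}
∂A     = {3}

interior: largest open inside A is ∅ (from ∅)
cl via duality: int({1,5,4,2}) = {1,5,4,2}, so X∖{1,5,4,2} = {3}
cl∖int = {3}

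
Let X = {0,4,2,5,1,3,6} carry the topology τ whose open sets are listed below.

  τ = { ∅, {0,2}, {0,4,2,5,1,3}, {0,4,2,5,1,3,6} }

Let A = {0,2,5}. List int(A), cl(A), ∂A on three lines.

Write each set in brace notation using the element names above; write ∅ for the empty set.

int(A) = {0,2}
cl(A)  = {0,4,2,5,1,3,6}
∂A     = {4,5,1,3,6}

U open, U⊆A: ∅, {0,2}. int(A) = ⋃ = {0,2}
X∖A={4,1,3,6}, int(X∖A)=∅, hence cl(A)={0,4,2,5,1,3,6}
∂A: remove int from cl → {4,5,1,3,6}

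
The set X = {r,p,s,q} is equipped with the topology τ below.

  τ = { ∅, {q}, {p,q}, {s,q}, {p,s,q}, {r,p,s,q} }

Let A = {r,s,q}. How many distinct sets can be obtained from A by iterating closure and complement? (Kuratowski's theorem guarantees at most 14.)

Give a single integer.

X∖A={p}, int(X∖A)=∅, hence cl(A)={r,p,s,q}
Orbit (k=closure, c=complement):
  1. A     = {r,s,q}
  2. kA    = {r,p,s,q}
  3. cA    = {p}
  4. ckA   = ∅
  5. kcA   = {r,p}
  6. ckcA  = {s,q}
(closed under both — stop)

6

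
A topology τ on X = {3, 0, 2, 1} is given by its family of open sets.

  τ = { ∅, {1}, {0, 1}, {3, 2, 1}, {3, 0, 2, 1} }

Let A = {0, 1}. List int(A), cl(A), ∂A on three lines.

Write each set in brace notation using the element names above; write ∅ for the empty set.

int(A) = {0, 1}
cl(A)  = {3, 0, 2, 1}
∂A     = {3, 2}

U open, U⊆A: ∅, {1}, {0, 1}. int(A) = ⋃ = {0, 1}
X∖A={3, 2}, int(X∖A)=∅, hence cl(A)={3, 0, 2, 1}
∂A: remove int from cl → {3, 2}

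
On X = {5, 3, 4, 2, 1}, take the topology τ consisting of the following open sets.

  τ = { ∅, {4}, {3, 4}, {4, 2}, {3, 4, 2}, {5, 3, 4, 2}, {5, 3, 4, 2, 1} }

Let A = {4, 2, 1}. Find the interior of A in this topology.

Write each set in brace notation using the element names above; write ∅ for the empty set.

open subsets of A: ∅, {4}, {4, 2}; so int(A) = {4, 2}

{4, 2}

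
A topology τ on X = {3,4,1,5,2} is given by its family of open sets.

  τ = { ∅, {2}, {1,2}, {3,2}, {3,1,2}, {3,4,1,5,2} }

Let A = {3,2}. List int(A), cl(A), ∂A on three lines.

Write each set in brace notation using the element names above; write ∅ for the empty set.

int(A) = {3,2}
cl(A)  = {3,4,1,5,2}
∂A     = {4,1,5}

U open, U⊆A: ∅, {2}, {3,2}. int(A) = ⋃ = {3,2}
X∖A={4,1,5}, int(X∖A)=∅, hence cl(A)={3,4,1,5,2}
∂A: remove int from cl → {4,1,5}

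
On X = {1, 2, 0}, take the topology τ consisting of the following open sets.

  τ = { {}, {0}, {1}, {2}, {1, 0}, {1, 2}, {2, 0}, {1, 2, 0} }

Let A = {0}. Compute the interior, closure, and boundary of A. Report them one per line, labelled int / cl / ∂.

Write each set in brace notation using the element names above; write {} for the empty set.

int(A) = {0}
cl(A)  = {0}
∂A     = {}

interior: largest open inside A is {0} (from {}, {0})
cl via duality: int({1, 2}) = {1, 2}, so X∖{1, 2} = {0}
cl∖int = {}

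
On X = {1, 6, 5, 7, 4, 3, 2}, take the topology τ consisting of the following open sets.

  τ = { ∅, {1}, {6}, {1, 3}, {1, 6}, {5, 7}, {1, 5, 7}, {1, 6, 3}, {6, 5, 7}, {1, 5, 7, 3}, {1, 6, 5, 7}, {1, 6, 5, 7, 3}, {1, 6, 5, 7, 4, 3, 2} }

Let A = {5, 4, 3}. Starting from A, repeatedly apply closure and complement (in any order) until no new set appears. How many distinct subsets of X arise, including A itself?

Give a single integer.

10

X∖A={1, 6, 7, 2}, int(X∖A)={1, 6}, hence cl(A)={5, 7, 4, 3, 2}
Orbit (k=closure, c=complement):
  1. A     = {5, 4, 3}
  2. kA    = {5, 7, 4, 3, 2}
  3. cA    = {1, 6, 7, 2}
  4. ckA   = {1, 6}
  5. kcA   = {1, 6, 5, 7, 4, 3, 2}
  6. kckA  = {1, 6, 4, 3, 2}
  7. ckcA  = ∅
  8. ckckA = {5, 7}
  9. kckckA = {5, 7, 4, 2}
  10. ckckckA = {1, 6, 3}
(closed under both — stop)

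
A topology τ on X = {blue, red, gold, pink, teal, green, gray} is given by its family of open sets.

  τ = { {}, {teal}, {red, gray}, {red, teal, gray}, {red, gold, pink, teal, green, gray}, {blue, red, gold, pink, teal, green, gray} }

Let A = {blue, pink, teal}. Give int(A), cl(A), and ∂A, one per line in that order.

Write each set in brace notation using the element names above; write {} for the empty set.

int(A) = {teal}
cl(A)  = {blue, gold, pink, teal, green}
∂A     = {blue, gold, pink, green}

opens ⊆ A: {}, {teal}; union → int = {teal}
complement {red, gold, green, gray}; its interior {red, gray}; cl(A) = X∖{red, gray} = {blue, gold, pink, teal, green}
boundary = {blue, gold, pink, teal, green} ∖ {teal} = {blue, gold, pink, green}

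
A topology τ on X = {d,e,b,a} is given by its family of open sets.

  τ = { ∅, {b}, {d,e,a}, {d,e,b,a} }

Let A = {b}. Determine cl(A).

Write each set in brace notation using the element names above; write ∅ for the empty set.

{b}

X∖A={d,e,a}, int(X∖A)={d,e,a}, hence cl(A)={b}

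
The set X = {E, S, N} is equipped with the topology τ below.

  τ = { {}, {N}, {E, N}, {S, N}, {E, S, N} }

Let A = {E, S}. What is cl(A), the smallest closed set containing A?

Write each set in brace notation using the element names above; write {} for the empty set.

closure: X∖int(X∖A) = X∖{N} = {E, S}

{E, S}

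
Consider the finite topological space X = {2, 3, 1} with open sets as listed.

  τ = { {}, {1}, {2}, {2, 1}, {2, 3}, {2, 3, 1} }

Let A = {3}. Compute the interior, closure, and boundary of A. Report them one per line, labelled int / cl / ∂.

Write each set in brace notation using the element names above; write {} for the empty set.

open subsets of A: {}; so int(A) = {}
closure: X∖int(X∖A) = X∖{2, 1} = {3}
∂A = {3} minus {} = {3}

int(A) = {}
cl(A)  = {3}
∂A     = {3}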